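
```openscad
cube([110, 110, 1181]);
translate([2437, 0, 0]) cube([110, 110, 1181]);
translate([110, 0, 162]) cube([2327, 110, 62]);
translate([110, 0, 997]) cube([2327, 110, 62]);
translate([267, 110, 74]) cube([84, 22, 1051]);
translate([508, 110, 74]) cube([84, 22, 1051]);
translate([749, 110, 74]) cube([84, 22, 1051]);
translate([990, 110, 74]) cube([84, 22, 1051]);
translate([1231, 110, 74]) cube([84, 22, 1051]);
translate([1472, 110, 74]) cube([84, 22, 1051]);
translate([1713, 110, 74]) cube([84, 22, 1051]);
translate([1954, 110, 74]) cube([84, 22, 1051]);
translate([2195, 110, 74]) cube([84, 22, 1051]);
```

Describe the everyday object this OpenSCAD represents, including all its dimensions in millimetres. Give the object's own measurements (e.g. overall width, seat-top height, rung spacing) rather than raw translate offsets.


A fence section. Two 110×110 mm posts, 1181 mm tall, stand on the floor with a clear span of 2327 mm between their inner faces. Two horizontal rails of 110×62 mm section span the gap between the posts with their undersides at z = 162 mm and z = 997 mm, flush with the posts' −y face. 9 pickets, each 84 mm wide, 22 mm thick and 1051 mm tall, are fixed to the +y face of the rails with their bottoms at z = 74 mm, spaced across the span with a 157 mm gap after the −x post and between neighbouring pickets, with 158 mm left before the +x post.


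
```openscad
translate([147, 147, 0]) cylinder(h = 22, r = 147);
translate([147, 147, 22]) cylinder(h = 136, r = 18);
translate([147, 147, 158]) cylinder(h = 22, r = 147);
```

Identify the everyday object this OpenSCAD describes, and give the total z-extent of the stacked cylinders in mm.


A spool. The overall height is 180 mm.

Three coaxial cylinders, large–small–large — a spool. Two 22 mm flanges and a 136 mm core give 22 + 136 + 22 = 180 mm.


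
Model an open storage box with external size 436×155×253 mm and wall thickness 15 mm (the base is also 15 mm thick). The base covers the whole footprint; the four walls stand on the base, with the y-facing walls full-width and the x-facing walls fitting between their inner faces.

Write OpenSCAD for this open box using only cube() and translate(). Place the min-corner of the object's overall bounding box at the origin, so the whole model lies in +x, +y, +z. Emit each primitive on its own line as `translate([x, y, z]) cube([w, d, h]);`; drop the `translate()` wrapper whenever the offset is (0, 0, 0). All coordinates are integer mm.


cube([436, 155, 15]);
translate([0, 0, 15]) cube([436, 15, 238]);
translate([0, 140, 15]) cube([436, 15, 238]);
translate([0, 15, 15]) cube([15, 125, 238]);
translate([421, 15, 15]) cube([15, 125, 238]);


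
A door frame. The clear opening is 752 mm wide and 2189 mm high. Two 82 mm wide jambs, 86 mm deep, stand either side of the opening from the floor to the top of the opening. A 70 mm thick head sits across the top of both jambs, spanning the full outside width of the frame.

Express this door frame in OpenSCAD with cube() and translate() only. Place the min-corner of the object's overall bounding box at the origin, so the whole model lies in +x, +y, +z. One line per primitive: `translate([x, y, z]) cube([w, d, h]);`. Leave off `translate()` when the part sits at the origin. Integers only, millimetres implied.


cube([82, 86, 2189]);
translate([834, 0, 0]) cube([82, 86, 2189]);
translate([0, 0, 2189]) cube([916, 86, 70]);


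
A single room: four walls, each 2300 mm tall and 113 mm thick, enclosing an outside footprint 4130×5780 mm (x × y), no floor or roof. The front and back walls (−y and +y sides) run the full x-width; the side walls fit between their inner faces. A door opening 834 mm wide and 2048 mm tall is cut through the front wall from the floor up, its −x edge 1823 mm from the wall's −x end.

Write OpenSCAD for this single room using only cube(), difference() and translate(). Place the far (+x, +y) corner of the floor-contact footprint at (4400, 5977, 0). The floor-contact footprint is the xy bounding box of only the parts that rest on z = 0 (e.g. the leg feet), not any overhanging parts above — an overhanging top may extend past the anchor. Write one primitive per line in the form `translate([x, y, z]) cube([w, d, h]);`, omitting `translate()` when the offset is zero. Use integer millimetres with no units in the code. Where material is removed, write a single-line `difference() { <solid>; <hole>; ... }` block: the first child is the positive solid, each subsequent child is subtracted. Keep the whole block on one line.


difference() { translate([270, 197, 0]) cube([4130, 113, 2300]); translate([2093, 197, 0]) cube([834, 113, 2048]); }
translate([270, 5864, 0]) cube([4130, 113, 2300]);
translate([270, 310, 0]) cube([113, 5554, 2300]);
translate([4287, 310, 0]) cube([113, 5554, 2300]);


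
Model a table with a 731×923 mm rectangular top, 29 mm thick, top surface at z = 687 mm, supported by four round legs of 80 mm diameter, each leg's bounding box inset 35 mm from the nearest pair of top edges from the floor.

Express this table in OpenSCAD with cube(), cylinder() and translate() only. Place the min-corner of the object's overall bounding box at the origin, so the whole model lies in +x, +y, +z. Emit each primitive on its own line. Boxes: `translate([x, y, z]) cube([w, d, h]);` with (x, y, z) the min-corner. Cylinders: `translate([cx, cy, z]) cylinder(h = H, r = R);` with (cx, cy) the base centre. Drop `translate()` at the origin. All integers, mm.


translate([0, 0, 658]) cube([731, 923, 29]);
translate([75, 75, 0]) cylinder(h = 658, r = 40);
translate([656, 75, 0]) cylinder(h = 658, r = 40);
translate([75, 848, 0]) cylinder(h = 658, r = 40);
translate([656, 848, 0]) cylinder(h = 658, r = 40);


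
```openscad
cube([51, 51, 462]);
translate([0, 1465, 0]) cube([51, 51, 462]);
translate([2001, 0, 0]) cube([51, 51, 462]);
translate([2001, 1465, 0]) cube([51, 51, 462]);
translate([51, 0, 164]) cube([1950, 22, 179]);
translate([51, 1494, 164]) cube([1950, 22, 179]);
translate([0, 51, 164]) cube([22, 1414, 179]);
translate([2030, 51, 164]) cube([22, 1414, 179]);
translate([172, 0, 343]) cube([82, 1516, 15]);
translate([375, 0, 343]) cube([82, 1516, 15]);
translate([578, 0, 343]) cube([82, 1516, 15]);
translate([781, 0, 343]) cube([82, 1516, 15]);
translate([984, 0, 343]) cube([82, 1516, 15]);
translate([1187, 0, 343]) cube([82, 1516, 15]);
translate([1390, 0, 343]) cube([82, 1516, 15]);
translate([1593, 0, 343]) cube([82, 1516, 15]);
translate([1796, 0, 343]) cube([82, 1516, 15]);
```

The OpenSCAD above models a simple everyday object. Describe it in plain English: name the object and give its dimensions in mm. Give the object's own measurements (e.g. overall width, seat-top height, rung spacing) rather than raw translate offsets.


A bed frame 2052 mm long (x) by 1516 mm wide (y). Four 51×51 mm corner posts, 462 mm tall, at the corners of the footprint. Four rails of 22 mm thickness and 179 mm height run between adjacent posts with their undersides at z = 164 mm, their outer faces flush with the outside of the frame (the two x-running rails run between the posts' inner faces; the two y-running rails run between the posts' inner faces). 9 slats, each 82 mm wide (x) and 15 mm thick, lie across the top of the two x-running rails, running the full 1516 mm width of the frame in y; along x they sit between the end posts with a 121 mm gap after the −x posts and between neighbouring slats, leaving 123 mm before the +x posts.


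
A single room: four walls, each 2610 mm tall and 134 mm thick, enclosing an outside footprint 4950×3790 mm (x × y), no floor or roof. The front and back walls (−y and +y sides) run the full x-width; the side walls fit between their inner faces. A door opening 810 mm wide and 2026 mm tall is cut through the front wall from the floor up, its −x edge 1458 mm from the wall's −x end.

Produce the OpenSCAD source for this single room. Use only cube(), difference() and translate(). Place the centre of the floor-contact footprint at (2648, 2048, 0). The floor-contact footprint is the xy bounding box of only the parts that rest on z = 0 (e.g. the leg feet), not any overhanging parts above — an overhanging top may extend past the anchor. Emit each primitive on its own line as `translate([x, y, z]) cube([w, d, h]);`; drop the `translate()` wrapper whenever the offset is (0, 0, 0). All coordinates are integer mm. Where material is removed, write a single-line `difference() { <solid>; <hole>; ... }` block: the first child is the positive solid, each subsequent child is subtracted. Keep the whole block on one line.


difference() { translate([173, 153, 0]) cube([4950, 134, 2610]); translate([1631, 153, 0]) cube([810, 134, 2026]); }
translate([173, 3809, 0]) cube([4950, 134, 2610]);
translate([173, 287, 0]) cube([134, 3522, 2610]);
translate([4989, 287, 0]) cube([134, 3522, 2610]);


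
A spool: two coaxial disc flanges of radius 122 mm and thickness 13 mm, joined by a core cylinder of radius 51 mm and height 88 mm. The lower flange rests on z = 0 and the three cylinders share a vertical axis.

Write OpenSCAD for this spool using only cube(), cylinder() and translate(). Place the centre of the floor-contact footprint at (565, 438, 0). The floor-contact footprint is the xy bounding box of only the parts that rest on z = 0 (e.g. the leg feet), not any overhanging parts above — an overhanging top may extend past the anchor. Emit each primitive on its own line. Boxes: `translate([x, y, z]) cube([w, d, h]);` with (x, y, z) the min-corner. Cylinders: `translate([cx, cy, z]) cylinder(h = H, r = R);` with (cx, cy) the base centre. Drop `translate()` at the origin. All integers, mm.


translate([565, 438, 0]) cylinder(h = 13, r = 122);
translate([565, 438, 13]) cylinder(h = 88, r = 51);
translate([565, 438, 101]) cylinder(h = 13, r = 122);


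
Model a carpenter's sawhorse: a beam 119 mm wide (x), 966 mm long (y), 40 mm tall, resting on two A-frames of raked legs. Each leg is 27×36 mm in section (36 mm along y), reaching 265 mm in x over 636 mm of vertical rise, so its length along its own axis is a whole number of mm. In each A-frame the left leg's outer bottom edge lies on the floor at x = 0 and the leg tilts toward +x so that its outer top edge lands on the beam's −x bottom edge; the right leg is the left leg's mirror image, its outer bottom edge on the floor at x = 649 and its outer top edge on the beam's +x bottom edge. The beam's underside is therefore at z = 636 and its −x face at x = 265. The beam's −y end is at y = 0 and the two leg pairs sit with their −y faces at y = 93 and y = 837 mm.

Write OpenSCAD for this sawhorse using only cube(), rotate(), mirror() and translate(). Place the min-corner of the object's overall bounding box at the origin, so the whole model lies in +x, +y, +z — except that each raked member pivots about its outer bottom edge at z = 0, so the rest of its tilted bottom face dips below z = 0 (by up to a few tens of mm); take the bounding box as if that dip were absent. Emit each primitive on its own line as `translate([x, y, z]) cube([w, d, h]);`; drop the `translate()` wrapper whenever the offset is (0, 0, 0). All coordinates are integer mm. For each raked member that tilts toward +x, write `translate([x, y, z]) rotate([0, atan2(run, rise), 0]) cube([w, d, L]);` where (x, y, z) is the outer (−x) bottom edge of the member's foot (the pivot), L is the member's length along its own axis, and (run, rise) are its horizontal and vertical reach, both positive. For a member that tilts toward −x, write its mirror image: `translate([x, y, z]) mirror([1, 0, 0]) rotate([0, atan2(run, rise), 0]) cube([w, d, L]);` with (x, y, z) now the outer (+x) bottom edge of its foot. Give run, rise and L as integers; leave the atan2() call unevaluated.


// leg length = √(265² + 636²) = 689
// right-leg outer foot x = 2·265 + 119 = 649
// beam min-corner = (265, 0, 636)
translate([265, 0, 636]) cube([119, 966, 40]);
translate([0, 93, 0]) rotate([0, atan2(265, 636), 0]) cube([27, 36, 689]);
translate([649, 93, 0]) mirror([1, 0, 0]) rotate([0, atan2(265, 636), 0]) cube([27, 36, 689]);
translate([0, 837, 0]) rotate([0, atan2(265, 636), 0]) cube([27, 36, 689]);
translate([649, 837, 0]) mirror([1, 0, 0]) rotate([0, atan2(265, 636), 0]) cube([27, 36, 689]);


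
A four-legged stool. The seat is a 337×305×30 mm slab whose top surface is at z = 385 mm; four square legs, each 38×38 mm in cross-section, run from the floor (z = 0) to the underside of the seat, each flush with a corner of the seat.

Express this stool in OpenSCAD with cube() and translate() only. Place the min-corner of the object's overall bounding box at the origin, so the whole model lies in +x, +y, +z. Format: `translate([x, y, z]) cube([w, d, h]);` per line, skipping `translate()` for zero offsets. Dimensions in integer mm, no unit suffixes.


translate([0, 0, 355]) cube([337, 305, 30]);
cube([38, 38, 355]);
translate([299, 0, 0]) cube([38, 38, 355]);
translate([0, 267, 0]) cube([38, 38, 355]);
translate([299, 267, 0]) cube([38, 38, 355]);


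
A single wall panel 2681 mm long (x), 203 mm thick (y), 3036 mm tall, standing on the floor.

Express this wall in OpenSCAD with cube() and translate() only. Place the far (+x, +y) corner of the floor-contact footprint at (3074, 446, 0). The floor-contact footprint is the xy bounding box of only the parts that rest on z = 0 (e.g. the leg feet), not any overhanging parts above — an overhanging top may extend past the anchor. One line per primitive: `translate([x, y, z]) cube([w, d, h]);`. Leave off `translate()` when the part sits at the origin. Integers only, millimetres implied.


translate([393, 243, 0]) cube([2681, 203, 3036]);


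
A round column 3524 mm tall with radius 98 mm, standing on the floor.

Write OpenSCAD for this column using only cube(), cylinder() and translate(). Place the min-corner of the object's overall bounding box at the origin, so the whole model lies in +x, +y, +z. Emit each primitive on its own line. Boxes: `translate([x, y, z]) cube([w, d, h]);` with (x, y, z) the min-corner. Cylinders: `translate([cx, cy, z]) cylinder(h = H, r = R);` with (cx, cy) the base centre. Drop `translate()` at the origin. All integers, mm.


translate([98, 98, 0]) cylinder(h = 3524, r = 98);


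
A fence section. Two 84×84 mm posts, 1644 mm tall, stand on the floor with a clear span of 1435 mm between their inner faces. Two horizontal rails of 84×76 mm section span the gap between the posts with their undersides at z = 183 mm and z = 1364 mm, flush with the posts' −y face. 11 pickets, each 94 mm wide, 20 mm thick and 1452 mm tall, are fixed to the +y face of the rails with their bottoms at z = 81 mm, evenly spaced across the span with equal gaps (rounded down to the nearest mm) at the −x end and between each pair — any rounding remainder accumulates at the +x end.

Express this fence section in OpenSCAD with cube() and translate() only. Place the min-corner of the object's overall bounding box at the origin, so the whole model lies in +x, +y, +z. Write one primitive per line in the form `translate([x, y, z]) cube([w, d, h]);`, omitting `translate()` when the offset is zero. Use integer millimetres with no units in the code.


cube([84, 84, 1644]);
translate([1519, 0, 0]) cube([84, 84, 1644]);
translate([84, 0, 183]) cube([1435, 84, 76]);
translate([84, 0, 1364]) cube([1435, 84, 76]);
translate([117, 84, 81]) cube([94, 20, 1452]);
translate([244, 84, 81]) cube([94, 20, 1452]);
translate([371, 84, 81]) cube([94, 20, 1452]);
translate([498, 84, 81]) cube([94, 20, 1452]);
translate([625, 84, 81]) cube([94, 20, 1452]);
translate([752, 84, 81]) cube([94, 20, 1452]);
translate([879, 84, 81]) cube([94, 20, 1452]);
translate([1006, 84, 81]) cube([94, 20, 1452]);
translate([1133, 84, 81]) cube([94, 20, 1452]);
translate([1260, 84, 81]) cube([94, 20, 1452]);
translate([1387, 84, 81]) cube([94, 20, 1452]);


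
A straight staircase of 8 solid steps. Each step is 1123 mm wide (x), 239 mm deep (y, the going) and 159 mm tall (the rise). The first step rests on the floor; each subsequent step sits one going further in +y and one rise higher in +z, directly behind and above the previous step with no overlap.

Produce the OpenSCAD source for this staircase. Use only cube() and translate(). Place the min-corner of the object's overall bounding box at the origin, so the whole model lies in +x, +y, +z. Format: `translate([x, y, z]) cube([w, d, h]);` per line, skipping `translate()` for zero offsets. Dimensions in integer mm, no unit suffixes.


cube([1123, 239, 159]);
translate([0, 239, 159]) cube([1123, 239, 159]);
translate([0, 478, 318]) cube([1123, 239, 159]);
translate([0, 717, 477]) cube([1123, 239, 159]);
translate([0, 956, 636]) cube([1123, 239, 159]);
translate([0, 1195, 795]) cube([1123, 239, 159]);
translate([0, 1434, 954]) cube([1123, 239, 159]);
translate([0, 1673, 1113]) cube([1123, 239, 159]);


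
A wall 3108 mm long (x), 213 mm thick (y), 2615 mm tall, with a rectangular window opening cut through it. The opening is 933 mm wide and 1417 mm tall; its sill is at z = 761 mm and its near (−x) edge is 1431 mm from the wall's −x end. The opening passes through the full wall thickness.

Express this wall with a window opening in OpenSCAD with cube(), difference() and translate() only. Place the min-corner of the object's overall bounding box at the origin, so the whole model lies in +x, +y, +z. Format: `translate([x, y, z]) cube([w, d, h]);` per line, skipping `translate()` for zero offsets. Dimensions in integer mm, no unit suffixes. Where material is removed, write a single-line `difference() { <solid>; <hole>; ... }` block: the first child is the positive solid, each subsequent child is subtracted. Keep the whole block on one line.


difference() { cube([3108, 213, 2615]); translate([1431, 0, 761]) cube([933, 213, 1417]); }


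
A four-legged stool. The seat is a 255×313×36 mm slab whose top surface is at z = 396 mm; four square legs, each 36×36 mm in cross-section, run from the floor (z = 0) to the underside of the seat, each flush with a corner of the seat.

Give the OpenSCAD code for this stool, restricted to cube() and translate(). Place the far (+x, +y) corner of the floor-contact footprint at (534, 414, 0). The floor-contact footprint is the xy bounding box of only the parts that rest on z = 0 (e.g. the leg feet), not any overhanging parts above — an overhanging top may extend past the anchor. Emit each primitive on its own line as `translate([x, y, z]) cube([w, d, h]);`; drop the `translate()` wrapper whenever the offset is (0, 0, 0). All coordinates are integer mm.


translate([279, 101, 360]) cube([255, 313, 36]);
translate([279, 101, 0]) cube([36, 36, 360]);
translate([498, 101, 0]) cube([36, 36, 360]);
translate([279, 378, 0]) cube([36, 36, 360]);
translate([498, 378, 0]) cube([36, 36, 360]);


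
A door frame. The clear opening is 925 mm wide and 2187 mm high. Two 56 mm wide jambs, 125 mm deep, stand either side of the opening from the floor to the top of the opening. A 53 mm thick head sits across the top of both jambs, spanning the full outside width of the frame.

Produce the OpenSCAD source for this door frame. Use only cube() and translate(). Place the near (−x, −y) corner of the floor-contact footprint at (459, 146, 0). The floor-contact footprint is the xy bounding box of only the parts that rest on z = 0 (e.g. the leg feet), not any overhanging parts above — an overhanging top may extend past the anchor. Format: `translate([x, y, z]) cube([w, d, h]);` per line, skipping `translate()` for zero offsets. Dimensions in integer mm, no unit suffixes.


translate([459, 146, 0]) cube([56, 125, 2187]);
translate([1440, 146, 0]) cube([56, 125, 2187]);
translate([459, 146, 2187]) cube([1037, 125, 53]);


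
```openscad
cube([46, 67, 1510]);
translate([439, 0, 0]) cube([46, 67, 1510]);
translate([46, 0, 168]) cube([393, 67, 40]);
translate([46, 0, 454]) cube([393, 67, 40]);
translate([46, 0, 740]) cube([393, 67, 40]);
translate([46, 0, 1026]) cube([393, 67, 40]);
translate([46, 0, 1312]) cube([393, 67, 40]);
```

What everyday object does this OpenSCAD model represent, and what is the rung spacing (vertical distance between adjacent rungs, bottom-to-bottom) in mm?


A ladder. The rung spacing is 286 mm.

Two tall 46×67 posts with 5 short bars between them — a ladder. Adjacent rungs sit at z = 168 and z = 454, so the spacing is 454 − 168 = 286 mm.


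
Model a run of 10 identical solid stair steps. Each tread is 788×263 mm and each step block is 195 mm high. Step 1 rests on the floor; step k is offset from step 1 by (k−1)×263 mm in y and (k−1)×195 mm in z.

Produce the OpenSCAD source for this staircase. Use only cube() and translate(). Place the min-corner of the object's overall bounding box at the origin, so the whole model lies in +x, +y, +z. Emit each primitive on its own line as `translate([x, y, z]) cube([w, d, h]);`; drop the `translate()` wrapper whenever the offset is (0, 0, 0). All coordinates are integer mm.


cube([788, 263, 195]);
translate([0, 263, 195]) cube([788, 263, 195]);
translate([0, 526, 390]) cube([788, 263, 195]);
translate([0, 789, 585]) cube([788, 263, 195]);
translate([0, 1052, 780]) cube([788, 263, 195]);
translate([0, 1315, 975]) cube([788, 263, 195]);
translate([0, 1578, 1170]) cube([788, 263, 195]);
translate([0, 1841, 1365]) cube([788, 263, 195]);
translate([0, 2104, 1560]) cube([788, 263, 195]);
translate([0, 2367, 1755]) cube([788, 263, 195]);


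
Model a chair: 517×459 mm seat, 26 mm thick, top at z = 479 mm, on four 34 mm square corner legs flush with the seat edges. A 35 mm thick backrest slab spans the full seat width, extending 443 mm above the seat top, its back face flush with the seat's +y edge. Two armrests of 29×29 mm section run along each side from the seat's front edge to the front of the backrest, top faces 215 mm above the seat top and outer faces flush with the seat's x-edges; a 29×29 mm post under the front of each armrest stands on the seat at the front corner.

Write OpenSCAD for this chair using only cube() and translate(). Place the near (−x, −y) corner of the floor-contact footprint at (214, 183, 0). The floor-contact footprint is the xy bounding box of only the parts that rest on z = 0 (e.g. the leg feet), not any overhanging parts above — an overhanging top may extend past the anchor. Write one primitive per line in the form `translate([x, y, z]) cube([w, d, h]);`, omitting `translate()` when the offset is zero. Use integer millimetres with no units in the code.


translate([214, 183, 453]) cube([517, 459, 26]);
translate([214, 183, 0]) cube([34, 34, 453]);
translate([697, 183, 0]) cube([34, 34, 453]);
translate([214, 608, 0]) cube([34, 34, 453]);
translate([697, 608, 0]) cube([34, 34, 453]);
translate([214, 607, 479]) cube([517, 35, 443]);
translate([214, 183, 665]) cube([29, 424, 29]);
translate([702, 183, 665]) cube([29, 424, 29]);
translate([214, 183, 479]) cube([29, 29, 186]);
translate([702, 183, 479]) cube([29, 29, 186]);


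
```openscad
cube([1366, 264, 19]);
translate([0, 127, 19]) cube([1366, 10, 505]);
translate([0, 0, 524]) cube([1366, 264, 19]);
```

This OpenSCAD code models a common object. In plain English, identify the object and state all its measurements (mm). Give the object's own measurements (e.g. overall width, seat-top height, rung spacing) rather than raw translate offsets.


An I-beam lying along x, 1366 mm long. Overall section height 543 mm. Two flanges 264 mm wide (y) and 19 mm thick, one on the floor and one at the top; a web 10 mm thick runs between them, centred on the flange width.


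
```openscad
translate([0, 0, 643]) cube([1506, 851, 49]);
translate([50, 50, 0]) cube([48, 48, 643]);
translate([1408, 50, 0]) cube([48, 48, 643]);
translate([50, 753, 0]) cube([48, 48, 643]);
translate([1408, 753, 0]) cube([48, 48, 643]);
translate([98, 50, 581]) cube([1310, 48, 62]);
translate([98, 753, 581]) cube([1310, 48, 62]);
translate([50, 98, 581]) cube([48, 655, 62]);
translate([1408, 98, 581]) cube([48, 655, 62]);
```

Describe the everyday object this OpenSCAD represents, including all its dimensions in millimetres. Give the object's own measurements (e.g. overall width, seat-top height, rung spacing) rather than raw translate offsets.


A table: top 1506 mm (x) × 851 mm (y), 49 mm thick, upper face at z = 692 mm, on four 48×48 mm square legs, each inset 50 mm from the nearest pair of top edges from z = 0 to the bottom of the top. Four apron rails, 48 mm thick and 62 mm tall, run between adjacent legs with their top edges flush with the underside of the top and their outer faces flush with the legs' outer faces.


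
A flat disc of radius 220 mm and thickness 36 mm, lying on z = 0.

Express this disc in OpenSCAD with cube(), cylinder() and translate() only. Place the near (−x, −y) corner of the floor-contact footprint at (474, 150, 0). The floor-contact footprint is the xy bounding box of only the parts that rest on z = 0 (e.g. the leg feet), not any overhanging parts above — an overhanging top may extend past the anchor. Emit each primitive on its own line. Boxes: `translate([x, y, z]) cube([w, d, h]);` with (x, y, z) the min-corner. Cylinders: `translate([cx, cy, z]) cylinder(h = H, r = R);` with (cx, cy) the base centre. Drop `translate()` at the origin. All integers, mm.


translate([694, 370, 0]) cylinder(h = 36, r = 220);


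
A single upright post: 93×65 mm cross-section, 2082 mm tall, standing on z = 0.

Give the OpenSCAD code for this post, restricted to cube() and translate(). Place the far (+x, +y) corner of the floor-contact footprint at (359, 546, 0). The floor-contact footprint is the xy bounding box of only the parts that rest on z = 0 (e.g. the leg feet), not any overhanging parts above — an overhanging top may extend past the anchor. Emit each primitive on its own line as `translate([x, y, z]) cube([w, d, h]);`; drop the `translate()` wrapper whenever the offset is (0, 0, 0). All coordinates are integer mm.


translate([266, 481, 0]) cube([93, 65, 2082]);


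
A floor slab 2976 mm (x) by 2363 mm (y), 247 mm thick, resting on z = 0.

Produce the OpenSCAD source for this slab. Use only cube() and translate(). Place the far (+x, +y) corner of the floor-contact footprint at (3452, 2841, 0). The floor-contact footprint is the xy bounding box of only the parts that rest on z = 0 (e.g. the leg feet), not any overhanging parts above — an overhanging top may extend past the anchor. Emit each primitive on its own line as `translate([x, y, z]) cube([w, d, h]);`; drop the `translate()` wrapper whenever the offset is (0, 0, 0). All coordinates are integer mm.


translate([476, 478, 0]) cube([2976, 2363, 247]);


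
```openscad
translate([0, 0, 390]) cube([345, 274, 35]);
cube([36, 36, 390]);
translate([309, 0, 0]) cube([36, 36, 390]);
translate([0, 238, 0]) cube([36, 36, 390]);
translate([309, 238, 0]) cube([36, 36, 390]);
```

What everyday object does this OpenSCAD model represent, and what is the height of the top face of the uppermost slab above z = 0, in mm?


A stool. The seat height is 425 mm.

A 345×274×35 slab at z = 390 on four corner posts — a stool. The seat top is 390 + 35 = 425 mm.


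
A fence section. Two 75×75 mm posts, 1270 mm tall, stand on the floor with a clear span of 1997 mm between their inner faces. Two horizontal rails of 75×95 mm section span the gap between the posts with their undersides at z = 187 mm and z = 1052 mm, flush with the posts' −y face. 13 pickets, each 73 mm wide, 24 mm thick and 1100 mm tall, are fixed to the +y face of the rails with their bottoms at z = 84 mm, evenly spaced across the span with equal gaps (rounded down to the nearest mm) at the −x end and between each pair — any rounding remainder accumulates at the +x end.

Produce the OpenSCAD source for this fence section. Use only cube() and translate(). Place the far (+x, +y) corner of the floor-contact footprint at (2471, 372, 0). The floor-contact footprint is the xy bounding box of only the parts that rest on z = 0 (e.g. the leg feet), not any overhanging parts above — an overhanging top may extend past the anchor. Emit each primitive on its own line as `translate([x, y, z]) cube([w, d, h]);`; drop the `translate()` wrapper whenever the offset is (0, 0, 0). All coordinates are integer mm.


translate([324, 297, 0]) cube([75, 75, 1270]);
translate([2396, 297, 0]) cube([75, 75, 1270]);
translate([399, 297, 187]) cube([1997, 75, 95]);
translate([399, 297, 1052]) cube([1997, 75, 95]);
translate([473, 372, 84]) cube([73, 24, 1100]);
translate([620, 372, 84]) cube([73, 24, 1100]);
translate([767, 372, 84]) cube([73, 24, 1100]);
translate([914, 372, 84]) cube([73, 24, 1100]);
translate([1061, 372, 84]) cube([73, 24, 1100]);
translate([1208, 372, 84]) cube([73, 24, 1100]);
translate([1355, 372, 84]) cube([73, 24, 1100]);
translate([1502, 372, 84]) cube([73, 24, 1100]);
translate([1649, 372, 84]) cube([73, 24, 1100]);
translate([1796, 372, 84]) cube([73, 24, 1100]);
translate([1943, 372, 84]) cube([73, 24, 1100]);
translate([2090, 372, 84]) cube([73, 24, 1100]);
translate([2237, 372, 84]) cube([73, 24, 1100]);


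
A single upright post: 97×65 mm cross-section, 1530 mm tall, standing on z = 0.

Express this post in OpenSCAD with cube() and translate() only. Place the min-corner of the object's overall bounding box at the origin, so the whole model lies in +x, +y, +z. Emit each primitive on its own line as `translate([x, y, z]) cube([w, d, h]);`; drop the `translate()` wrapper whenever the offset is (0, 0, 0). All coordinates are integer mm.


cube([97, 65, 1530]);


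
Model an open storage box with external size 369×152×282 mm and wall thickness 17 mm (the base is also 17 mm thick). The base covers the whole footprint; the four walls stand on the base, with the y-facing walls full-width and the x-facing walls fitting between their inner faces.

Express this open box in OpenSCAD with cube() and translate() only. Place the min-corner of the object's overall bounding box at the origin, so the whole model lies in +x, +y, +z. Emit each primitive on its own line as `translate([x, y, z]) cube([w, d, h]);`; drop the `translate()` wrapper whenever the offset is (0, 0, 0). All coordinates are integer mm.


cube([369, 152, 17]);
translate([0, 0, 17]) cube([369, 17, 265]);
translate([0, 135, 17]) cube([369, 17, 265]);
translate([0, 17, 17]) cube([17, 118, 265]);
translate([352, 17, 17]) cube([17, 118, 265]);


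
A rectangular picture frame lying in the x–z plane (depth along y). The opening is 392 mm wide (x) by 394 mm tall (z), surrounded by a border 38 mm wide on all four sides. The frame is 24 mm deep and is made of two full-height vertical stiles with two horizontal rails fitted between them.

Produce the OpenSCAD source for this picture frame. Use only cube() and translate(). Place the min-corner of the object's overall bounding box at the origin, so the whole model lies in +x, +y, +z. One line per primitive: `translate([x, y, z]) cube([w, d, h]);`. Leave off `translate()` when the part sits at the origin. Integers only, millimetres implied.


cube([38, 24, 470]);
translate([430, 0, 0]) cube([38, 24, 470]);
translate([38, 0, 0]) cube([392, 24, 38]);
translate([38, 0, 432]) cube([392, 24, 38]);


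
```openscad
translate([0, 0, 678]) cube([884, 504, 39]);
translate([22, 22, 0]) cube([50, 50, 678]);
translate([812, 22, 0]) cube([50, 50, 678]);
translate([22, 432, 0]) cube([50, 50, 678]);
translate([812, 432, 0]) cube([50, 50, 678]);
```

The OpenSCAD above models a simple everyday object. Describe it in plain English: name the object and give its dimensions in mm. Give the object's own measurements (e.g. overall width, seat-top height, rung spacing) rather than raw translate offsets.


A rectangular dining table. The top is 884×504×39 mm with its upper surface at z = 717 mm. It stands on four 50×50 mm square legs, each inset 22 mm from the nearest pair of top edges, running from the floor to the underside of the top.


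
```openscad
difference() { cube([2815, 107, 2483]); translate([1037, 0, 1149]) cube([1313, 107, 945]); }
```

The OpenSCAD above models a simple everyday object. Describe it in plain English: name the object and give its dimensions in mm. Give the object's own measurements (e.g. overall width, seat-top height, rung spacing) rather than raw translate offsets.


A wall 2815 mm long (x), 107 mm thick (y), 2483 mm tall, with a rectangular window opening cut through it. The opening is 1313 mm wide and 945 mm tall; its sill is at z = 1149 mm and its near (−x) edge is 1037 mm from the wall's −x end. The opening passes through the full wall thickness.


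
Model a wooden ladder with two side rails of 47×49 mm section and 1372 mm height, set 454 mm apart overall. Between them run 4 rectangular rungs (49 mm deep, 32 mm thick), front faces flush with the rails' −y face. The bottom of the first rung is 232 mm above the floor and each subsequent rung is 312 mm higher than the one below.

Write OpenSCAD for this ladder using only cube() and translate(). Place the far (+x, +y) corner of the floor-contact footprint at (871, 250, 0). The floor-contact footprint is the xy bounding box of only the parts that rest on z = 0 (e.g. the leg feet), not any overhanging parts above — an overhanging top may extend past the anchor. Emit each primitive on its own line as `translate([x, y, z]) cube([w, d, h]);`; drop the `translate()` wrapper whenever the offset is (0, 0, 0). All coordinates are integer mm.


translate([417, 201, 0]) cube([47, 49, 1372]);
translate([824, 201, 0]) cube([47, 49, 1372]);
translate([464, 201, 232]) cube([360, 49, 32]);
translate([464, 201, 544]) cube([360, 49, 32]);
translate([464, 201, 856]) cube([360, 49, 32]);
translate([464, 201, 1168]) cube([360, 49, 32]);


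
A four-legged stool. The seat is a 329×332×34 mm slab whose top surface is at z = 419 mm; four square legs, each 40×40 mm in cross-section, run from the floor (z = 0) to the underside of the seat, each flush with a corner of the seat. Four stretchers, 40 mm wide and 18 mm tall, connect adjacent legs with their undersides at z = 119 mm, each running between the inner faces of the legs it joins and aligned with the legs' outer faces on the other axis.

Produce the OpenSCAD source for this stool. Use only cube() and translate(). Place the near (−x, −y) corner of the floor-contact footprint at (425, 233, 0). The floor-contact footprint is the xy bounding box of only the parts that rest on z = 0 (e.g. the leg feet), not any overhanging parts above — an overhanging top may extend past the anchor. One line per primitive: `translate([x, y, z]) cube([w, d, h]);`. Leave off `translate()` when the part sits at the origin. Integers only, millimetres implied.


translate([425, 233, 385]) cube([329, 332, 34]);
translate([425, 233, 0]) cube([40, 40, 385]);
translate([714, 233, 0]) cube([40, 40, 385]);
translate([425, 525, 0]) cube([40, 40, 385]);
translate([714, 525, 0]) cube([40, 40, 385]);
translate([465, 233, 119]) cube([249, 40, 18]);
translate([465, 525, 119]) cube([249, 40, 18]);
translate([425, 273, 119]) cube([40, 252, 18]);
translate([714, 273, 119]) cube([40, 252, 18]);


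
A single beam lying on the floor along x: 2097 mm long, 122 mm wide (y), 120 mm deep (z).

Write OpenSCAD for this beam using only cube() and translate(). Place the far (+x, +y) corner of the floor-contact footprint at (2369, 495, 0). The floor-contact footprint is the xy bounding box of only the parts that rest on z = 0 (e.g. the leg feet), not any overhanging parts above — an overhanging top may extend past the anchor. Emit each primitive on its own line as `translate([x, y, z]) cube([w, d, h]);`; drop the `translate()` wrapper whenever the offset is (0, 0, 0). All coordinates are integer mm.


translate([272, 373, 0]) cube([2097, 122, 120]);


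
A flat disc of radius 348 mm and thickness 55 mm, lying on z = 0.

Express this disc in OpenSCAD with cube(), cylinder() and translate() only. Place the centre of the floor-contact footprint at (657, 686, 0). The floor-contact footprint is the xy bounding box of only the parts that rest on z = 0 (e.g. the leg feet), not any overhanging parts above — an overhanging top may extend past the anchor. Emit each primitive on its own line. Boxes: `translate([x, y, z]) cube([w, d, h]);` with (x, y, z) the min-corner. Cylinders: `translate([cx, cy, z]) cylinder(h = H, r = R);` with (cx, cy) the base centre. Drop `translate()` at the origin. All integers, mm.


translate([657, 686, 0]) cylinder(h = 55, r = 348);


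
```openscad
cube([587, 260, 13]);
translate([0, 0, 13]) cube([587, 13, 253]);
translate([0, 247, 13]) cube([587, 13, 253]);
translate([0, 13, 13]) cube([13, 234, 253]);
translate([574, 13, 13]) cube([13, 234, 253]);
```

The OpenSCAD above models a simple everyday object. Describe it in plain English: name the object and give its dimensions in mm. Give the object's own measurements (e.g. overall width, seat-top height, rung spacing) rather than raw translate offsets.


An open-topped rectangular box: outside dimensions 587×260×266 mm, with a uniform wall and base thickness of 13 mm. The base is a full 587×260 slab on the floor; four walls sit on top of the base. The front and back walls (the −y and +y sides) span the full width; the two side walls fit between them.


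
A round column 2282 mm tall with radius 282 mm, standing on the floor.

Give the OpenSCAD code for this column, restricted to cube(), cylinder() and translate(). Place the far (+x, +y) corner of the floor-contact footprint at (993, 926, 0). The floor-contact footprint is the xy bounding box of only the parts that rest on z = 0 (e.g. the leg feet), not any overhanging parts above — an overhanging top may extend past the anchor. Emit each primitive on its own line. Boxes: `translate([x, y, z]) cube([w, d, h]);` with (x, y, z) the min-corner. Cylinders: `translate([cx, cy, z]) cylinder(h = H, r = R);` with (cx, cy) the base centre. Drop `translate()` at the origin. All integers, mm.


translate([711, 644, 0]) cylinder(h = 2282, r = 282);


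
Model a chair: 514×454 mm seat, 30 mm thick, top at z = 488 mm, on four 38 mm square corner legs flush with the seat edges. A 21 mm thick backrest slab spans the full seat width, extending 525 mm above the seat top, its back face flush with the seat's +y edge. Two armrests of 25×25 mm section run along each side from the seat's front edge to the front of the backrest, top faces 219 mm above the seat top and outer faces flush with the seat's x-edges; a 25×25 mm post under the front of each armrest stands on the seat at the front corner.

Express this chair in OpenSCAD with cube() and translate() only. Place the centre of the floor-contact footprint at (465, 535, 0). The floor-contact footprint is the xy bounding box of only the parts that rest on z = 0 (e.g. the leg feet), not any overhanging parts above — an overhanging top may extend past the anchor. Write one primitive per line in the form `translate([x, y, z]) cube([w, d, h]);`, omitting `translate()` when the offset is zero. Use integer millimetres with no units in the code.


// leg_h = 488 - 30 = 458
// arm post h = 219 - 25 = 194
translate([208, 308, 458]) cube([514, 454, 30]);
translate([208, 308, 0]) cube([38, 38, 458]);
translate([684, 308, 0]) cube([38, 38, 458]);
translate([208, 724, 0]) cube([38, 38, 458]);
translate([684, 724, 0]) cube([38, 38, 458]);
translate([208, 741, 488]) cube([514, 21, 525]);
translate([208, 308, 682]) cube([25, 433, 25]);
translate([697, 308, 682]) cube([25, 433, 25]);
translate([208, 308, 488]) cube([25, 25, 194]);
translate([697, 308, 488]) cube([25, 25, 194]);


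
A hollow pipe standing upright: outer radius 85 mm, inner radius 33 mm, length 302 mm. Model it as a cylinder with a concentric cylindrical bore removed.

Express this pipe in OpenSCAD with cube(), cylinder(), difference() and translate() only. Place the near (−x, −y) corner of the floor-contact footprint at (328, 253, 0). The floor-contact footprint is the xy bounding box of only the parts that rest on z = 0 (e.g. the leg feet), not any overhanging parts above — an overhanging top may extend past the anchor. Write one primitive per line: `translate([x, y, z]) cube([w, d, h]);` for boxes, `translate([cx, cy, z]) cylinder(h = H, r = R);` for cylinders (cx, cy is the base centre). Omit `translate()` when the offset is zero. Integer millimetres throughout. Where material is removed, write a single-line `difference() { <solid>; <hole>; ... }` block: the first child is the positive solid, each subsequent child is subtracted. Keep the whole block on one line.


difference() { translate([413, 338, 0]) cylinder(h = 302, r = 85); translate([413, 338, 0]) cylinder(h = 302, r = 33); }
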